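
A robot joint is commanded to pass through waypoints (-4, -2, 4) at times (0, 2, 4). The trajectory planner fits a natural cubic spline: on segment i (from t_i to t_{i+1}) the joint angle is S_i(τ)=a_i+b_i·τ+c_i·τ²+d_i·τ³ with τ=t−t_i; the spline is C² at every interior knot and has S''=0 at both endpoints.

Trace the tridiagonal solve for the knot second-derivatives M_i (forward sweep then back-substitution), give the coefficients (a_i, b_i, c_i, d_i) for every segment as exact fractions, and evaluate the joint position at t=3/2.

  seg 0: a=-4 b=1/2 c=0 d=1/8
  seg 1: a=-2 b=2 c=3/4 d=-1/8
S(3/2) = -181/64

Δ: Δ0=1, Δ1=3
row 1: diag=8, rhs=12; c'=1/4, d'=3/2
back: M1=3/2
M: M0=0, M1=3/2, M2=0
seg 0: a=-4, c=M0/2=0, d=(M1−M0)/(6·2)=1/8, b=Δ0−h0·(2M0+M1)/6=1/2
seg 1: a=-2, c=M1/2=3/4, d=(M2−M1)/(6·2)=-1/8, b=Δ1−h1·(2M1+M2)/6=2
t_q=3/2 → seg 0, τ=3/2; S=-4+1/2·τ+0·τ²+1/8·τ³=-181/64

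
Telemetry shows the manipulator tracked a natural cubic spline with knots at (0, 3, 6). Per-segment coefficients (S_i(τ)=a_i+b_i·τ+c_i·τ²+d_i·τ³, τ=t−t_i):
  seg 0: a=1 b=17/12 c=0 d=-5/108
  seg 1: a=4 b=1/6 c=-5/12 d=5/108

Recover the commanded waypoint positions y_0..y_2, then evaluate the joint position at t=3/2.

y_0=1 y_1=4 y_2=2
S(3/2) = 95/32

y_0 = S_0(0) = a_0 = 1
y_1 = S_1(0) = a_1 = 4
y_2 = S_1(3) = 2
t_q=3/2 is in segment 0 (τ=3/2); S_0(τ)=95/32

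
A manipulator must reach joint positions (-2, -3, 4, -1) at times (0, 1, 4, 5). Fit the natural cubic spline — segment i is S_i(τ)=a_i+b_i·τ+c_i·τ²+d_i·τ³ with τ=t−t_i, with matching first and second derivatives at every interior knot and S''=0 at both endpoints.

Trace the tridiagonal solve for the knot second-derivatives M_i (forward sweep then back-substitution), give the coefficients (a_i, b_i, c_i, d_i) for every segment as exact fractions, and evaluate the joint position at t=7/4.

Δ: Δ0=-1, Δ1=7/3, Δ2=-5
row 1: diag=8, rhs=20; c'=3/8, d'=5/2
row 2: denom=8−3·3/8=55/8; d'=(-44−3·5/2)/(55/8)=-412/55
back: M2=-412/55
back: M1=5/2−3/8·-412/55=292/55
M: M0=0, M1=292/55, M2=-412/55, M3=0
seg 0: a=-2, c=M0/2=0, d=(M1−M0)/(6·1)=146/165, b=Δ0−h0·(2M0+M1)/6=-311/165
seg 1: a=-3, c=M1/2=146/55, d=(M2−M1)/(6·3)=-32/45, b=Δ1−h1·(2M1+M2)/6=127/165
seg 2: a=4, c=M2/2=-206/55, d=(M3−M2)/(6·1)=206/165, b=Δ2−h2·(2M2+M3)/6=-413/165
t_q=7/4 → seg 1, τ=3/4; S=-3+127/165·τ+146/55·τ²+-32/45·τ³=-541/440

  seg 0: a=-2 b=-311/165 c=0 d=146/165
  seg 1: a=-3 b=127/165 c=146/55 d=-32/45
  seg 2: a=4 b=-413/165 c=-206/55 d=206/165
S(7/4) = -541/440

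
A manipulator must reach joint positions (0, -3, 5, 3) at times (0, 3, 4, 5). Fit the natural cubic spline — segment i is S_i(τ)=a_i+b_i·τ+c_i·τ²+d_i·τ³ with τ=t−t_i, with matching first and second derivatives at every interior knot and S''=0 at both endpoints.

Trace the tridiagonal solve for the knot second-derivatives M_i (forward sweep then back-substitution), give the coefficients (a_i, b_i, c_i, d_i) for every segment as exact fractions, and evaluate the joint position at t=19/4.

  seg 0: a=0 b=-169/31 c=0 d=46/93
  seg 1: a=-3 b=245/31 c=138/31 d=-135/31
  seg 2: a=5 b=116/31 c=-267/31 d=89/31
S(19/4) = 8279/1984

Δ: Δ0=-1, Δ1=8, Δ2=-2
row 1: diag=8, rhs=54; c'=1/8, d'=27/4
row 2: denom=4−1·1/8=31/8; d'=(-60−1·27/4)/(31/8)=-534/31
back: M2=-534/31
back: M1=27/4−1/8·-534/31=276/31
M: M0=0, M1=276/31, M2=-534/31, M3=0
seg 0: a=0, c=M0/2=0, d=(M1−M0)/(6·3)=46/93, b=Δ0−h0·(2M0+M1)/6=-169/31
seg 1: a=-3, c=M1/2=138/31, d=(M2−M1)/(6·1)=-135/31, b=Δ1−h1·(2M1+M2)/6=245/31
seg 2: a=5, c=M2/2=-267/31, d=(M3−M2)/(6·1)=89/31, b=Δ2−h2·(2M2+M3)/6=116/31
t_q=19/4 → seg 2, τ=3/4; S=5+116/31·τ+-267/31·τ²+89/31·τ³=8279/1984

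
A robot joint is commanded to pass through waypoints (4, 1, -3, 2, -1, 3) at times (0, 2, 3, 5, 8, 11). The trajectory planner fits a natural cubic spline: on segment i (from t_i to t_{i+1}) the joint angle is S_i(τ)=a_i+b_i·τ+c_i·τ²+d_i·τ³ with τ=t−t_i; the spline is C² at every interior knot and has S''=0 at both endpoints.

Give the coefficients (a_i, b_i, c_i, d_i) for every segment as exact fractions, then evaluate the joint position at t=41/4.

Δ: Δ0=-3/2, Δ1=-4, Δ2=5/2, Δ3=-1, Δ4=4/3
row 1: diag=6, rhs=-15; c'=1/6, d'=-5/2
row 2: denom=6−1·1/6=35/6; d'=(39−1·-5/2)/(35/6)=249/35
row 3: denom=10−2·12/35=326/35; d'=(-21−2·249/35)/(326/35)=-1233/326
row 4: denom=12−3·105/326=3597/326; d'=(14−3·-1233/326)/(3597/326)=8263/3597
back: M4=8263/3597
back: M3=-1233/326−105/326·8263/3597=-5422/1199
back: M2=249/35−12/35·-5422/1199=10389/1199
back: M1=-5/2−1/6·10389/1199=-4729/1199
M: M0=0, M1=-4729/1199, M2=10389/1199, M3=-5422/1199, M4=8263/3597, M5=0
seg 0: a=4, c=M0/2=0, d=(M1−M0)/(6·2)=-4729/14388, b=Δ0−h0·(2M0+M1)/6=-1333/7194
seg 1: a=1, c=M1/2=-4729/2398, d=(M2−M1)/(6·1)=7559/3597, b=Δ1−h1·(2M1+M2)/6=-29707/7194
seg 2: a=-3, c=M2/2=10389/2398, d=(M3−M2)/(6·2)=-15811/14388, b=Δ2−h2·(2M2+M3)/6=-1157/654
seg 3: a=2, c=M3/2=-2711/1199, d=(M4−M3)/(6·3)=24529/64746, b=Δ3−h3·(2M3+M4)/6=17075/7194
seg 4: a=-1, c=M4/2=8263/7194, d=(M5−M4)/(6·3)=-8263/64746, b=Δ4−h4·(2M4+M5)/6=-3467/3597
t_q=41/4 → seg 4, τ=9/4; S=-1+-3467/3597·τ+8263/7194·τ²+-8263/64746·τ³=182999/153472

  seg 0: a=4 b=-1333/7194 c=0 d=-4729/14388
  seg 1: a=1 b=-29707/7194 c=-4729/2398 d=7559/3597
  seg 2: a=-3 b=-1157/654 c=10389/2398 d=-15811/14388
  seg 3: a=2 b=17075/7194 c=-2711/1199 d=24529/64746
  seg 4: a=-1 b=-3467/3597 c=8263/7194 d=-8263/64746
S(41/4) = 182999/153472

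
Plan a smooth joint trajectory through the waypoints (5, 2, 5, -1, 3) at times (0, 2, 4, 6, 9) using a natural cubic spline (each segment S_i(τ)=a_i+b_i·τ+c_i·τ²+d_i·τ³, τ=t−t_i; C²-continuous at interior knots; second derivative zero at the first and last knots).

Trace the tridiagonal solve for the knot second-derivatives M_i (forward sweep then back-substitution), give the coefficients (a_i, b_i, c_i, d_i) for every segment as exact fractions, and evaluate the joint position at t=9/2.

  seg 0: a=5 b=-571/213 c=0 d=503/1704
  seg 1: a=2 b=367/426 c=503/284 d=-1237/1704
  seg 2: a=5 b=-163/213 c=-367/142 d=625/852
  seg 3: a=-1 b=-490/213 c=129/71 d=-43/213
S(9/2) = 9231/2272

Δ: Δ0=-3/2, Δ1=3/2, Δ2=-3, Δ3=4/3
row 1: diag=8, rhs=18; c'=1/4, d'=9/4
row 2: denom=8−2·1/4=15/2; d'=(-27−2·9/4)/(15/2)=-21/5
row 3: denom=10−2·4/15=142/15; d'=(26−2·-21/5)/(142/15)=258/71
back: M3=258/71
back: M2=-21/5−4/15·258/71=-367/71
back: M1=9/4−1/4·-367/71=503/142
M: M0=0, M1=503/142, M2=-367/71, M3=258/71, M4=0
seg 0: a=5, c=M0/2=0, d=(M1−M0)/(6·2)=503/1704, b=Δ0−h0·(2M0+M1)/6=-571/213
seg 1: a=2, c=M1/2=503/284, d=(M2−M1)/(6·2)=-1237/1704, b=Δ1−h1·(2M1+M2)/6=367/426
seg 2: a=5, c=M2/2=-367/142, d=(M3−M2)/(6·2)=625/852, b=Δ2−h2·(2M2+M3)/6=-163/213
seg 3: a=-1, c=M3/2=129/71, d=(M4−M3)/(6·3)=-43/213, b=Δ3−h3·(2M3+M4)/6=-490/213
t_q=9/2 → seg 2, τ=1/2; S=5+-163/213·τ+-367/142·τ²+625/852·τ³=9231/2272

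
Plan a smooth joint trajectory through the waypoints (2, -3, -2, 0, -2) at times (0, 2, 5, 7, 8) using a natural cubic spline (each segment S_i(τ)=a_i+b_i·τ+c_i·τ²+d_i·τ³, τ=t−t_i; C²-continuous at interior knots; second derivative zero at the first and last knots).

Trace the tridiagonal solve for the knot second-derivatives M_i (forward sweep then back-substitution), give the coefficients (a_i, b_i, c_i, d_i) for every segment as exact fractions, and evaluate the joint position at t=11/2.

  seg 0: a=2 b=-4567/1518 c=0 d=193/1518
  seg 1: a=-3 b=-2251/1518 c=193/253 d=-239/4554
  seg 2: a=-2 b=1273/759 c=147/506 d=-955/3036
  seg 3: a=0 b=-710/759 c=-404/253 d=404/759
S(11/2) = -9133/8096

Δ: Δ0=-5/2, Δ1=1/3, Δ2=1, Δ3=-2
row 1: diag=10, rhs=17; c'=3/10, d'=17/10
row 2: denom=10−3·3/10=91/10; d'=(4−3·17/10)/(91/10)=-11/91
row 3: denom=6−2·20/91=506/91; d'=(-18−2·-11/91)/(506/91)=-808/253
back: M3=-808/253
back: M2=-11/91−20/91·-808/253=147/253
back: M1=17/10−3/10·147/253=386/253
M: M0=0, M1=386/253, M2=147/253, M3=-808/253, M4=0
seg 0: a=2, c=M0/2=0, d=(M1−M0)/(6·2)=193/1518, b=Δ0−h0·(2M0+M1)/6=-4567/1518
seg 1: a=-3, c=M1/2=193/253, d=(M2−M1)/(6·3)=-239/4554, b=Δ1−h1·(2M1+M2)/6=-2251/1518
seg 2: a=-2, c=M2/2=147/506, d=(M3−M2)/(6·2)=-955/3036, b=Δ2−h2·(2M2+M3)/6=1273/759
seg 3: a=0, c=M3/2=-404/253, d=(M4−M3)/(6·1)=404/759, b=Δ3−h3·(2M3+M4)/6=-710/759
t_q=11/2 → seg 2, τ=1/2; S=-2+1273/759·τ+147/506·τ²+-955/3036·τ³=-9133/8096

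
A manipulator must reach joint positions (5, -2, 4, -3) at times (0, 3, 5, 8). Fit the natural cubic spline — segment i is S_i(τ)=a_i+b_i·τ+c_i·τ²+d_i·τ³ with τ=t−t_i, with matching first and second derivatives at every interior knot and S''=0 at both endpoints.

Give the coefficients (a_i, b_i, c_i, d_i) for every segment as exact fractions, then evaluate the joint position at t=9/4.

Δ: Δ0=-7/3, Δ1=3, Δ2=-7/3
row 1: diag=10, rhs=32; c'=1/5, d'=16/5
row 2: denom=10−2·1/5=48/5; d'=(-32−2·16/5)/(48/5)=-4
back: M2=-4
back: M1=16/5−1/5·-4=4
M: M0=0, M1=4, M2=-4, M3=0
seg 0: a=5, c=M0/2=0, d=(M1−M0)/(6·3)=2/9, b=Δ0−h0·(2M0+M1)/6=-13/3
seg 1: a=-2, c=M1/2=2, d=(M2−M1)/(6·2)=-2/3, b=Δ1−h1·(2M1+M2)/6=5/3
seg 2: a=4, c=M2/2=-2, d=(M3−M2)/(6·3)=2/9, b=Δ2−h2·(2M2+M3)/6=5/3
t_q=9/4 → seg 0, τ=9/4; S=5+-13/3·τ+0·τ²+2/9·τ³=-71/32

  seg 0: a=5 b=-13/3 c=0 d=2/9
  seg 1: a=-2 b=5/3 c=2 d=-2/3
  seg 2: a=4 b=5/3 c=-2 d=2/9
S(9/4) = -71/32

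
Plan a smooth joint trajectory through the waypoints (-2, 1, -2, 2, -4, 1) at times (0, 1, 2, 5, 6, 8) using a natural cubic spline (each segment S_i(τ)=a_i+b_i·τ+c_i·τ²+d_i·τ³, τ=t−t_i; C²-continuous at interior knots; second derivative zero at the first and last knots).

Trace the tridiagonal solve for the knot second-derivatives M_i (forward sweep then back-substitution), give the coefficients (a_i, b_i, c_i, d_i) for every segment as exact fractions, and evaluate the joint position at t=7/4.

Δ: Δ0=3, Δ1=-3, Δ2=4/3, Δ3=-6, Δ4=5/2
row 1: diag=4, rhs=-36; c'=1/4, d'=-9
row 2: denom=8−1·1/4=31/4; d'=(26−1·-9)/(31/4)=140/31
row 3: denom=8−3·12/31=212/31; d'=(-44−3·140/31)/(212/31)=-446/53
row 4: denom=6−1·31/212=1241/212; d'=(51−1·-446/53)/(1241/212)=12596/1241
back: M4=12596/1241
back: M3=-446/53−31/212·12596/1241=-12285/1241
back: M2=140/31−12/31·-12285/1241=10360/1241
back: M1=-9−1/4·10360/1241=-13759/1241
M: M0=0, M1=-13759/1241, M2=10360/1241, M3=-12285/1241, M4=12596/1241, M5=0
seg 0: a=-2, c=M0/2=0, d=(M1−M0)/(6·1)=-13759/7446, b=Δ0−h0·(2M0+M1)/6=36097/7446
seg 1: a=1, c=M1/2=-13759/2482, d=(M2−M1)/(6·1)=24119/7446, b=Δ1−h1·(2M1+M2)/6=-2590/3723
seg 2: a=-2, c=M2/2=5180/1241, d=(M3−M2)/(6·3)=-22645/22338, b=Δ2−h2·(2M2+M3)/6=-15377/7446
seg 3: a=2, c=M3/2=-12285/2482, d=(M4−M3)/(6·1)=24881/7446, b=Δ3−h3·(2M3+M4)/6=-16351/3723
seg 4: a=-4, c=M4/2=6298/1241, d=(M5−M4)/(6·2)=-3149/3723, b=Δ4−h4·(2M4+M5)/6=-31769/7446
t_q=7/4 → seg 1, τ=3/4; S=1+-2590/3723·τ+-13759/2482·τ²+24119/7446·τ³=-202285/158848

  seg 0: a=-2 b=36097/7446 c=0 d=-13759/7446
  seg 1: a=1 b=-2590/3723 c=-13759/2482 d=24119/7446
  seg 2: a=-2 b=-15377/7446 c=5180/1241 d=-22645/22338
  seg 3: a=2 b=-16351/3723 c=-12285/2482 d=24881/7446
  seg 4: a=-4 b=-31769/7446 c=6298/1241 d=-3149/3723
S(7/4) = -202285/158848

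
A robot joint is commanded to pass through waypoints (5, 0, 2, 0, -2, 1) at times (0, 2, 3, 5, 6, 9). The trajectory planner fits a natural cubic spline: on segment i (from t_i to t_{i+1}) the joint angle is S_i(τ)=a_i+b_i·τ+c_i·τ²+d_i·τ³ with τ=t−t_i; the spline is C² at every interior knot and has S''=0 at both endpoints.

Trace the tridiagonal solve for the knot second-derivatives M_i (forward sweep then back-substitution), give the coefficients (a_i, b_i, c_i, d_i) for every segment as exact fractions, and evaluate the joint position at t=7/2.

Δ: Δ0=-5/2, Δ1=2, Δ2=-1, Δ3=-2, Δ4=1
row 1: diag=6, rhs=27; c'=1/6, d'=9/2
row 2: denom=6−1·1/6=35/6; d'=(-18−1·9/2)/(35/6)=-27/7
row 3: denom=6−2·12/35=186/35; d'=(-6−2·-27/7)/(186/35)=10/31
row 4: denom=8−1·35/186=1453/186; d'=(18−1·10/31)/(1453/186)=3288/1453
back: M4=3288/1453
back: M3=10/31−35/186·3288/1453=-150/1453
back: M2=-27/7−12/35·-150/1453=-5553/1453
back: M1=9/2−1/6·-5553/1453=7464/1453
M: M0=0, M1=7464/1453, M2=-5553/1453, M3=-150/1453, M4=3288/1453, M5=0
seg 0: a=5, c=M0/2=0, d=(M1−M0)/(6·2)=622/1453, b=Δ0−h0·(2M0+M1)/6=-12241/2906
seg 1: a=0, c=M1/2=3732/1453, d=(M2−M1)/(6·1)=-4339/2906, b=Δ1−h1·(2M1+M2)/6=2687/2906
seg 2: a=2, c=M2/2=-5553/2906, d=(M3−M2)/(6·2)=1801/5812, b=Δ2−h2·(2M2+M3)/6=2299/1453
seg 3: a=0, c=M3/2=-75/1453, d=(M4−M3)/(6·1)=573/1453, b=Δ3−h3·(2M3+M4)/6=-3404/1453
seg 4: a=-2, c=M4/2=1644/1453, d=(M5−M4)/(6·3)=-548/4359, b=Δ4−h4·(2M4+M5)/6=-1835/1453
t_q=7/2 → seg 2, τ=1/2; S=2+2299/1453·τ+-5553/2906·τ²+1801/5812·τ³=109365/46496

  seg 0: a=5 b=-12241/2906 c=0 d=622/1453
  seg 1: a=0 b=2687/2906 c=3732/1453 d=-4339/2906
  seg 2: a=2 b=2299/1453 c=-5553/2906 d=1801/5812
  seg 3: a=0 b=-3404/1453 c=-75/1453 d=573/1453
  seg 4: a=-2 b=-1835/1453 c=1644/1453 d=-548/4359
S(7/2) = 109365/46496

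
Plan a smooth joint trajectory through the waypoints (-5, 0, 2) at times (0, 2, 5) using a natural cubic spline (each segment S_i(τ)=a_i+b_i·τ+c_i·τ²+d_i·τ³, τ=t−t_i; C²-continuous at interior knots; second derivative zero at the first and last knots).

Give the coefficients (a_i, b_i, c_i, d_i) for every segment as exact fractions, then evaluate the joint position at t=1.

Δ: Δ0=5/2, Δ1=2/3
row 1: diag=10, rhs=-11; c'=3/10, d'=-11/10
back: M1=-11/10
M: M0=0, M1=-11/10, M2=0
seg 0: a=-5, c=M0/2=0, d=(M1−M0)/(6·2)=-11/120, b=Δ0−h0·(2M0+M1)/6=43/15
seg 1: a=0, c=M1/2=-11/20, d=(M2−M1)/(6·3)=11/180, b=Δ1−h1·(2M1+M2)/6=53/30
t_q=1 → seg 0, τ=1; S=-5+43/15·τ+0·τ²+-11/120·τ³=-89/40

  seg 0: a=-5 b=43/15 c=0 d=-11/120
  seg 1: a=0 b=53/30 c=-11/20 d=11/180
S(1) = -89/40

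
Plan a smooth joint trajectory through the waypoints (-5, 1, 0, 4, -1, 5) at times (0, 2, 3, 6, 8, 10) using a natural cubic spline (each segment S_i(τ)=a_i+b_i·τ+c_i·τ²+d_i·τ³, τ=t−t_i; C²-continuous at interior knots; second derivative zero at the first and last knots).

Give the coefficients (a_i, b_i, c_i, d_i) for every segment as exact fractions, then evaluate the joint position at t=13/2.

Δ: Δ0=3, Δ1=-1, Δ2=4/3, Δ3=-5/2, Δ4=3
row 1: diag=6, rhs=-24; c'=1/6, d'=-4
row 2: denom=8−1·1/6=47/6; d'=(14−1·-4)/(47/6)=108/47
row 3: denom=10−3·18/47=416/47; d'=(-23−3·108/47)/(416/47)=-1405/416
row 4: denom=8−2·47/208=785/104; d'=(33−2·-1405/416)/(785/104)=8269/1570
back: M4=8269/1570
back: M3=-1405/416−47/208·8269/1570=-7171/1570
back: M2=108/47−18/47·-7171/1570=3177/785
back: M1=-4−1/6·3177/785=-7339/1570
M: M0=0, M1=-7339/1570, M2=3177/785, M3=-7171/1570, M4=8269/1570, M5=0
seg 0: a=-5, c=M0/2=0, d=(M1−M0)/(6·2)=-7339/18840, b=Δ0−h0·(2M0+M1)/6=21469/4710
seg 1: a=1, c=M1/2=-7339/3140, d=(M2−M1)/(6·1)=13693/9420, b=Δ1−h1·(2M1+M2)/6=-274/2355
seg 2: a=0, c=M2/2=3177/1570, d=(M3−M2)/(6·3)=-2705/5652, b=Δ2−h2·(2M2+M3)/6=-4051/9420
seg 3: a=4, c=M3/2=-7171/3140, d=(M4−M3)/(6·2)=386/471, b=Δ3−h3·(2M3+M4)/6=-2851/2355
seg 4: a=-1, c=M4/2=8269/3140, d=(M5−M4)/(6·2)=-8269/18840, b=Δ4−h4·(2M4+M5)/6=-1204/2355
t_q=13/2 → seg 3, τ=1/2; S=4+-2851/2355·τ+-7171/3140·τ²+386/471·τ³=36753/12560

  seg 0: a=-5 b=21469/4710 c=0 d=-7339/18840
  seg 1: a=1 b=-274/2355 c=-7339/3140 d=13693/9420
  seg 2: a=0 b=-4051/9420 c=3177/1570 d=-2705/5652
  seg 3: a=4 b=-2851/2355 c=-7171/3140 d=386/471
  seg 4: a=-1 b=-1204/2355 c=8269/3140 d=-8269/18840
S(13/2) = 36753/12560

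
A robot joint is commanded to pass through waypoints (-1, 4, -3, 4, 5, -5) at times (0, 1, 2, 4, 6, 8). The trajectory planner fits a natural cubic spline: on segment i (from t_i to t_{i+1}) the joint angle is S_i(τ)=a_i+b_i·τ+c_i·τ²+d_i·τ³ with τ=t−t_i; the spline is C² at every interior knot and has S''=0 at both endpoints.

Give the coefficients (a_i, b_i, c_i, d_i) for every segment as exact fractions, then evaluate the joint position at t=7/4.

Δ: Δ0=5, Δ1=-7, Δ2=7/2, Δ3=1/2, Δ4=-5
row 1: diag=4, rhs=-72; c'=1/4, d'=-18
row 2: denom=6−1·1/4=23/4; d'=(63−1·-18)/(23/4)=324/23
row 3: denom=8−2·8/23=168/23; d'=(-18−2·324/23)/(168/23)=-177/28
row 4: denom=8−2·23/84=313/42; d'=(-33−2·-177/28)/(313/42)=-855/313
back: M4=-855/313
back: M3=-177/28−23/84·-855/313=-3489/626
back: M2=324/23−8/23·-3489/626=5016/313
back: M1=-18−1/4·5016/313=-6888/313
M: M0=0, M1=-6888/313, M2=5016/313, M3=-3489/626, M4=-855/313, M5=0
seg 0: a=-1, c=M0/2=0, d=(M1−M0)/(6·1)=-1148/313, b=Δ0−h0·(2M0+M1)/6=2713/313
seg 1: a=4, c=M1/2=-3444/313, d=(M2−M1)/(6·1)=1984/313, b=Δ1−h1·(2M1+M2)/6=-731/313
seg 2: a=-3, c=M2/2=2508/313, d=(M3−M2)/(6·2)=-4507/2504, b=Δ2−h2·(2M2+M3)/6=-1667/313
seg 3: a=4, c=M3/2=-3489/1252, d=(M4−M3)/(6·2)=593/2504, b=Δ3−h3·(2M3+M4)/6=3209/626
seg 4: a=5, c=M4/2=-855/626, d=(M5−M4)/(6·2)=285/1252, b=Δ4−h4·(2M4+M5)/6=-995/313
t_q=7/4 → seg 1, τ=3/4; S=4+-731/313·τ+-3444/313·τ²+1984/313·τ³=-793/626

  seg 0: a=-1 b=2713/313 c=0 d=-1148/313
  seg 1: a=4 b=-731/313 c=-3444/313 d=1984/313
  seg 2: a=-3 b=-1667/313 c=2508/313 d=-4507/2504
  seg 3: a=4 b=3209/626 c=-3489/1252 d=593/2504
  seg 4: a=5 b=-995/313 c=-855/626 d=285/1252
S(7/4) = -793/626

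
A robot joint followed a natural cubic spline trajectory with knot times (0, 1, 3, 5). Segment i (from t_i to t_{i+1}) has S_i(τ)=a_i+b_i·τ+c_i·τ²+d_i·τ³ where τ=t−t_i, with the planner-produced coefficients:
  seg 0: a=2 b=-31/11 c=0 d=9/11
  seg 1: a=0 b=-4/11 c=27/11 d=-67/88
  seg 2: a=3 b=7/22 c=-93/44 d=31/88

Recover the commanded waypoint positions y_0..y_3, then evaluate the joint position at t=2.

y_0=2 y_1=0 y_2=3 y_3=-2
S(2) = 117/88

y_0 = S_0(0) = a_0 = 2
y_1 = S_1(0) = a_1 = 0
y_2 = S_2(0) = a_2 = 3
y_3 = S_2(2) = -2
t_q=2 is in segment 1 (τ=1); S_1(τ)=117/88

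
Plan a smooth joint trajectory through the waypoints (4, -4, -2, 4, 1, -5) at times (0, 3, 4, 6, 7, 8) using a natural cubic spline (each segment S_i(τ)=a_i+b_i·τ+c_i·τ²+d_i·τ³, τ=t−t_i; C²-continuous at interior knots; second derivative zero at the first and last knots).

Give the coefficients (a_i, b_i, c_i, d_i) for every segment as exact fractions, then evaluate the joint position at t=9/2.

Δ: Δ0=-8/3, Δ1=2, Δ2=3, Δ3=-3, Δ4=-6
row 1: diag=8, rhs=28; c'=1/8, d'=7/2
row 2: denom=6−1·1/8=47/8; d'=(6−1·7/2)/(47/8)=20/47
row 3: denom=6−2·16/47=250/47; d'=(-36−2·20/47)/(250/47)=-866/125
row 4: denom=4−1·47/250=953/250; d'=(-18−1·-866/125)/(953/250)=-2768/953
back: M4=-2768/953
back: M3=-866/125−47/250·-2768/953=-6082/953
back: M2=20/47−16/47·-6082/953=2476/953
back: M1=7/2−1/8·2476/953=3026/953
M: M0=0, M1=3026/953, M2=2476/953, M3=-6082/953, M4=-2768/953, M5=0
seg 0: a=4, c=M0/2=0, d=(M1−M0)/(6·3)=1513/8577, b=Δ0−h0·(2M0+M1)/6=-12163/2859
seg 1: a=-4, c=M1/2=1513/953, d=(M2−M1)/(6·1)=-275/2859, b=Δ1−h1·(2M1+M2)/6=1454/2859
seg 2: a=-2, c=M2/2=1238/953, d=(M3−M2)/(6·2)=-4279/5718, b=Δ2−h2·(2M2+M3)/6=9707/2859
seg 3: a=4, c=M3/2=-3041/953, d=(M4−M3)/(6·1)=1657/2859, b=Δ3−h3·(2M3+M4)/6=-1111/2859
seg 4: a=1, c=M4/2=-1384/953, d=(M5−M4)/(6·1)=1384/2859, b=Δ4−h4·(2M4+M5)/6=-14386/2859
t_q=9/2 → seg 2, τ=1/2; S=-2+9707/2859·τ+1238/953·τ²+-4279/5718·τ³=-1085/15248

  seg 0: a=4 b=-12163/2859 c=0 d=1513/8577
  seg 1: a=-4 b=1454/2859 c=1513/953 d=-275/2859
  seg 2: a=-2 b=9707/2859 c=1238/953 d=-4279/5718
  seg 3: a=4 b=-1111/2859 c=-3041/953 d=1657/2859
  seg 4: a=1 b=-14386/2859 c=-1384/953 d=1384/2859
S(9/2) = -1085/15248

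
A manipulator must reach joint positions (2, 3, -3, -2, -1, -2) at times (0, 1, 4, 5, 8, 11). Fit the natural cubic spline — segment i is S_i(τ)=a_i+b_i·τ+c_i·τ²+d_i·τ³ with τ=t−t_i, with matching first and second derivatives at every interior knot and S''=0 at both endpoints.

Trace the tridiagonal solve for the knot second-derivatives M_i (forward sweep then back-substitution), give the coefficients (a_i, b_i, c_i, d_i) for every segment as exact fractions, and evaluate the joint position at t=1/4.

Δ: Δ0=1, Δ1=-2, Δ2=1, Δ3=1/3, Δ4=-1/3
row 1: diag=8, rhs=-18; c'=3/8, d'=-9/4
row 2: denom=8−3·3/8=55/8; d'=(18−3·-9/4)/(55/8)=18/5
row 3: denom=8−1·8/55=432/55; d'=(-4−1·18/5)/(432/55)=-209/216
row 4: denom=12−3·55/144=521/48; d'=(-4−3·-209/216)/(521/48)=-158/1563
back: M4=-158/1563
back: M3=-209/216−55/144·-158/1563=-484/521
back: M2=18/5−8/55·-484/521=1946/521
back: M1=-9/4−3/8·1946/521=-1902/521
M: M0=0, M1=-1902/521, M2=1946/521, M3=-484/521, M4=-158/1563, M5=0
seg 0: a=2, c=M0/2=0, d=(M1−M0)/(6·1)=-317/521, b=Δ0−h0·(2M0+M1)/6=838/521
seg 1: a=3, c=M1/2=-951/521, d=(M2−M1)/(6·3)=1924/4689, b=Δ1−h1·(2M1+M2)/6=-113/521
seg 2: a=-3, c=M2/2=973/521, d=(M3−M2)/(6·1)=-405/521, b=Δ2−h2·(2M2+M3)/6=-47/521
seg 3: a=-2, c=M3/2=-242/521, d=(M4−M3)/(6·3)=647/14067, b=Δ3−h3·(2M3+M4)/6=684/521
seg 4: a=-1, c=M4/2=-79/1563, d=(M5−M4)/(6·3)=79/14067, b=Δ4−h4·(2M4+M5)/6=-121/521
t_q=1/4 → seg 0, τ=1/4; S=2+838/521·τ+0·τ²+-317/521·τ³=79779/33344

  seg 0: a=2 b=838/521 c=0 d=-317/521
  seg 1: a=3 b=-113/521 c=-951/521 d=1924/4689
  seg 2: a=-3 b=-47/521 c=973/521 d=-405/521
  seg 3: a=-2 b=684/521 c=-242/521 d=647/14067
  seg 4: a=-1 b=-121/521 c=-79/1563 d=79/14067
S(1/4) = 79779/33344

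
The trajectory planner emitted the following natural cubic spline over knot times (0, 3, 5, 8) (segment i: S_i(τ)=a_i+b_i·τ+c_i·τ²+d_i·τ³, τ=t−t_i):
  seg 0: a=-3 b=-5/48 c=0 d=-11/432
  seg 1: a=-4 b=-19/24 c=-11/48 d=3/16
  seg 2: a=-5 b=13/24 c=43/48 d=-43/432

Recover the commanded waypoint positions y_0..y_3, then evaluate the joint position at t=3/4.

y_0 = S_0(0) = a_0 = -3
y_1 = S_1(0) = a_1 = -4
y_2 = S_2(0) = a_2 = -5
y_3 = S_2(3) = 2
t_q=3/4 is in segment 0 (τ=3/4); S_0(τ)=-3163/1024

y_0=-3 y_1=-4 y_2=-5 y_3=2
S(3/4) = -3163/1024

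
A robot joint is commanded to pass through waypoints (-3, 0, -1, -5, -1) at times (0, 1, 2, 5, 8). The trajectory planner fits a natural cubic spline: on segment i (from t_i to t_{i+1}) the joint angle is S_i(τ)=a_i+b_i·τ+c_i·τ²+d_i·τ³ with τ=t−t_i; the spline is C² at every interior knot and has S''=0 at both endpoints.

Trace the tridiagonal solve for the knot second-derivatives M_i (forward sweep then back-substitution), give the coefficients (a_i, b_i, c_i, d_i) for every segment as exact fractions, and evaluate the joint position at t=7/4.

  seg 0: a=-3 b=4 c=0 d=-1
  seg 1: a=0 b=1 c=-3 d=1
  seg 2: a=-1 b=-2 c=0 d=2/27
  seg 3: a=-5 b=0 c=2/3 d=-2/27
S(7/4) = -33/64

Δ: Δ0=3, Δ1=-1, Δ2=-4/3, Δ3=4/3
row 1: diag=4, rhs=-24; c'=1/4, d'=-6
row 2: denom=8−1·1/4=31/4; d'=(-2−1·-6)/(31/4)=16/31
row 3: denom=12−3·12/31=336/31; d'=(16−3·16/31)/(336/31)=4/3
back: M3=4/3
back: M2=16/31−12/31·4/3=0
back: M1=-6−1/4·0=-6
M: M0=0, M1=-6, M2=0, M3=4/3, M4=0
seg 0: a=-3, c=M0/2=0, d=(M1−M0)/(6·1)=-1, b=Δ0−h0·(2M0+M1)/6=4
seg 1: a=0, c=M1/2=-3, d=(M2−M1)/(6·1)=1, b=Δ1−h1·(2M1+M2)/6=1
seg 2: a=-1, c=M2/2=0, d=(M3−M2)/(6·3)=2/27, b=Δ2−h2·(2M2+M3)/6=-2
seg 3: a=-5, c=M3/2=2/3, d=(M4−M3)/(6·3)=-2/27, b=Δ3−h3·(2M3+M4)/6=0
t_q=7/4 → seg 1, τ=3/4; S=0+1·τ+-3·τ²+1·τ³=-33/64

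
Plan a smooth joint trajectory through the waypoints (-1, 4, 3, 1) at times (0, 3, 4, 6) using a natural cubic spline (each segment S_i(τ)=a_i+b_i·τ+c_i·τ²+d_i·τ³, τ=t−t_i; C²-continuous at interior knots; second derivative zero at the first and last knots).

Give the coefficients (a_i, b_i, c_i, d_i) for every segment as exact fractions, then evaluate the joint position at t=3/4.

Δ: Δ0=5/3, Δ1=-1, Δ2=-1
row 1: diag=8, rhs=-16; c'=1/8, d'=-2
row 2: denom=6−1·1/8=47/8; d'=(0−1·-2)/(47/8)=16/47
back: M2=16/47
back: M1=-2−1/8·16/47=-96/47
M: M0=0, M1=-96/47, M2=16/47, M3=0
seg 0: a=-1, c=M0/2=0, d=(M1−M0)/(6·3)=-16/141, b=Δ0−h0·(2M0+M1)/6=379/141
seg 1: a=4, c=M1/2=-48/47, d=(M2−M1)/(6·1)=56/141, b=Δ1−h1·(2M1+M2)/6=-53/141
seg 2: a=3, c=M2/2=8/47, d=(M3−M2)/(6·2)=-4/141, b=Δ2−h2·(2M2+M3)/6=-173/141
t_q=3/4 → seg 0, τ=3/4; S=-1+379/141·τ+0·τ²+-16/141·τ³=91/94

  seg 0: a=-1 b=379/141 c=0 d=-16/141
  seg 1: a=4 b=-53/141 c=-48/47 d=56/141
  seg 2: a=3 b=-173/141 c=8/47 d=-4/141
S(3/4) = 91/94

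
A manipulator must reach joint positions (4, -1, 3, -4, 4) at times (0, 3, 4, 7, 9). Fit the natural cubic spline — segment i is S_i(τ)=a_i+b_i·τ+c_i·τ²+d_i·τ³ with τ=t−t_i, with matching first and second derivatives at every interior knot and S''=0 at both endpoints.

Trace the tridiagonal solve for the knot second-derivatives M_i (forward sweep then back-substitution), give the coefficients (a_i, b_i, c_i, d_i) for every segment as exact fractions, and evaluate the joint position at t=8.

  seg 0: a=4 b=-1192/279 c=0 d=727/2511
  seg 1: a=-1 b=989/279 c=727/279 d=-200/93
  seg 2: a=3 b=643/279 c=-1073/279 d=1925/2511
  seg 3: a=-4 b=-20/279 c=284/93 d=-142/279
S(8) = -142/93

Δ: Δ0=-5/3, Δ1=4, Δ2=-7/3, Δ3=4
row 1: diag=8, rhs=34; c'=1/8, d'=17/4
row 2: denom=8−1·1/8=63/8; d'=(-38−1·17/4)/(63/8)=-338/63
row 3: denom=10−3·8/21=62/7; d'=(38−3·-338/63)/(62/7)=568/93
back: M3=568/93
back: M2=-338/63−8/21·568/93=-2146/279
back: M1=17/4−1/8·-2146/279=1454/279
M: M0=0, M1=1454/279, M2=-2146/279, M3=568/93, M4=0
seg 0: a=4, c=M0/2=0, d=(M1−M0)/(6·3)=727/2511, b=Δ0−h0·(2M0+M1)/6=-1192/279
seg 1: a=-1, c=M1/2=727/279, d=(M2−M1)/(6·1)=-200/93, b=Δ1−h1·(2M1+M2)/6=989/279
seg 2: a=3, c=M2/2=-1073/279, d=(M3−M2)/(6·3)=1925/2511, b=Δ2−h2·(2M2+M3)/6=643/279
seg 3: a=-4, c=M3/2=284/93, d=(M4−M3)/(6·2)=-142/279, b=Δ3−h3·(2M3+M4)/6=-20/279
t_q=8 → seg 3, τ=1; S=-4+-20/279·τ+284/93·τ²+-142/279·τ³=-142/93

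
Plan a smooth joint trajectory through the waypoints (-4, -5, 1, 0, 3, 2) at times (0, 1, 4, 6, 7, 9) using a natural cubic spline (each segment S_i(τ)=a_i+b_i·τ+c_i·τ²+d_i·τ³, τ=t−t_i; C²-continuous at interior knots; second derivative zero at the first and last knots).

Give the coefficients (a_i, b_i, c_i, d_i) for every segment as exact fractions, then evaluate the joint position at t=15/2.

Δ: Δ0=-1, Δ1=2, Δ2=-1/2, Δ3=3, Δ4=-1/2
row 1: diag=8, rhs=18; c'=3/8, d'=9/4
row 2: denom=10−3·3/8=71/8; d'=(-15−3·9/4)/(71/8)=-174/71
row 3: denom=6−2·16/71=394/71; d'=(21−2·-174/71)/(394/71)=1839/394
row 4: denom=6−1·71/394=2293/394; d'=(-21−1·1839/394)/(2293/394)=-10113/2293
back: M4=-10113/2293
back: M3=1839/394−71/394·-10113/2293=12525/2293
back: M2=-174/71−16/71·12525/2293=-8442/2293
back: M1=9/4−3/8·-8442/2293=8325/2293
M: M0=0, M1=8325/2293, M2=-8442/2293, M3=12525/2293, M4=-10113/2293, M5=0
seg 0: a=-4, c=M0/2=0, d=(M1−M0)/(6·1)=2775/4586, b=Δ0−h0·(2M0+M1)/6=-7361/4586
seg 1: a=-5, c=M1/2=8325/4586, d=(M2−M1)/(6·3)=-1863/4586, b=Δ1−h1·(2M1+M2)/6=482/2293
seg 2: a=1, c=M2/2=-4221/2293, d=(M3−M2)/(6·2)=6989/9172, b=Δ2−h2·(2M2+M3)/6=613/4586
seg 3: a=0, c=M3/2=12525/4586, d=(M4−M3)/(6·1)=-3773/2293, b=Δ3−h3·(2M3+M4)/6=8779/4586
seg 4: a=3, c=M4/2=-10113/4586, d=(M5−M4)/(6·2)=3371/9172, b=Δ4−h4·(2M4+M5)/6=11191/4586
t_q=15/2 → seg 4, τ=1/2; S=3+11191/4586·τ+-10113/4586·τ²+3371/9172·τ³=272575/73376

  seg 0: a=-4 b=-7361/4586 c=0 d=2775/4586
  seg 1: a=-5 b=482/2293 c=8325/4586 d=-1863/4586
  seg 2: a=1 b=613/4586 c=-4221/2293 d=6989/9172
  seg 3: a=0 b=8779/4586 c=12525/4586 d=-3773/2293
  seg 4: a=3 b=11191/4586 c=-10113/4586 d=3371/9172
S(15/2) = 272575/73376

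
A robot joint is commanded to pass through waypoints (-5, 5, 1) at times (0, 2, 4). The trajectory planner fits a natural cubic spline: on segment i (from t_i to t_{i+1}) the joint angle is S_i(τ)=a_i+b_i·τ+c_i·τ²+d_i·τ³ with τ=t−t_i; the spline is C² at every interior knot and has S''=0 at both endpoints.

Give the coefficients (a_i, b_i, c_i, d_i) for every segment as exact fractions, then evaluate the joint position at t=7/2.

Δ: Δ0=5, Δ1=-2
row 1: diag=8, rhs=-42; c'=1/4, d'=-21/4
back: M1=-21/4
M: M0=0, M1=-21/4, M2=0
seg 0: a=-5, c=M0/2=0, d=(M1−M0)/(6·2)=-7/16, b=Δ0−h0·(2M0+M1)/6=27/4
seg 1: a=5, c=M1/2=-21/8, d=(M2−M1)/(6·2)=7/16, b=Δ1−h1·(2M1+M2)/6=3/2
t_q=7/2 → seg 1, τ=3/2; S=5+3/2·τ+-21/8·τ²+7/16·τ³=361/128

  seg 0: a=-5 b=27/4 c=0 d=-7/16
  seg 1: a=5 b=3/2 c=-21/8 d=7/16
S(7/2) = 361/128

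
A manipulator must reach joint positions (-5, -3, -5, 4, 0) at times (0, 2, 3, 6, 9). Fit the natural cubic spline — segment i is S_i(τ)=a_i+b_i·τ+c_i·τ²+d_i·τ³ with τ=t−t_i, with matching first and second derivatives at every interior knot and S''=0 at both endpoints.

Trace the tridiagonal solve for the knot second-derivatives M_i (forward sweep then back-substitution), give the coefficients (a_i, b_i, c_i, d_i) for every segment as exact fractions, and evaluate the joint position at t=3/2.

Δ: Δ0=1, Δ1=-2, Δ2=3, Δ3=-4/3
row 1: diag=6, rhs=-18; c'=1/6, d'=-3
row 2: denom=8−1·1/6=47/6; d'=(30−1·-3)/(47/6)=198/47
row 3: denom=12−3·18/47=510/47; d'=(-26−3·198/47)/(510/47)=-908/255
back: M3=-908/255
back: M2=198/47−18/47·-908/255=474/85
back: M1=-3−1/6·474/85=-334/85
M: M0=0, M1=-334/85, M2=474/85, M3=-908/255, M4=0
seg 0: a=-5, c=M0/2=0, d=(M1−M0)/(6·2)=-167/510, b=Δ0−h0·(2M0+M1)/6=589/255
seg 1: a=-3, c=M1/2=-167/85, d=(M2−M1)/(6·1)=404/255, b=Δ1−h1·(2M1+M2)/6=-413/255
seg 2: a=-5, c=M2/2=237/85, d=(M3−M2)/(6·3)=-233/459, b=Δ2−h2·(2M2+M3)/6=-203/255
seg 3: a=4, c=M3/2=-454/255, d=(M4−M3)/(6·3)=454/2295, b=Δ3−h3·(2M3+M4)/6=568/255
t_q=3/2 → seg 0, τ=3/2; S=-5+589/255·τ+0·τ²+-167/510·τ³=-3591/1360

  seg 0: a=-5 b=589/255 c=0 d=-167/510
  seg 1: a=-3 b=-413/255 c=-167/85 d=404/255
  seg 2: a=-5 b=-203/255 c=237/85 d=-233/459
  seg 3: a=4 b=568/255 c=-454/255 d=454/2295
S(3/2) = -3591/1360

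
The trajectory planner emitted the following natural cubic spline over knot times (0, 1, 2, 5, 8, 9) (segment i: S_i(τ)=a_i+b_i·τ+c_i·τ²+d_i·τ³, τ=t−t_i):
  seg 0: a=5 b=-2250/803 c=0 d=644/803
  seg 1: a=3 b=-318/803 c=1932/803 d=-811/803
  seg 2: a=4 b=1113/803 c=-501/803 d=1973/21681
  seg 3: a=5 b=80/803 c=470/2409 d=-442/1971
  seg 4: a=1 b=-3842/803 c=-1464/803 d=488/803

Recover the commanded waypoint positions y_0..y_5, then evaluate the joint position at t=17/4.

y_0 = S_0(0) = a_0 = 5
y_1 = S_1(0) = a_1 = 3
y_2 = S_2(0) = a_2 = 4
y_3 = S_3(0) = a_3 = 5
y_4 = S_4(0) = a_4 = 1
y_5 = S_4(1) = -5
t_q=17/4 is in segment 2 (τ=9/4); S_2(τ)=256787/51392

y_0=5 y_1=3 y_2=4 y_3=5 y_4=1 y_5=-5
S(17/4) = 256787/51392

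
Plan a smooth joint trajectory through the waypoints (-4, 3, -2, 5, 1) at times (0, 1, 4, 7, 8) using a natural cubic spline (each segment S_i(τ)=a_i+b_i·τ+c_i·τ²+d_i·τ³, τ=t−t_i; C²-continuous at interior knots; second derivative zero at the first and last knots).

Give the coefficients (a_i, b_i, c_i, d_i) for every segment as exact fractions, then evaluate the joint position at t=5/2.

  seg 0: a=-4 b=5275/624 c=0 d=-907/624
  seg 1: a=3 b=1277/312 c=-907/208 d=1523/1872
  seg 2: a=-2 b=-5/48 c=77/26 d=-149/208
  seg 3: a=5 b=-523/312 c=-725/208 d=725/624
S(5/2) = 3451/1664

Δ: Δ0=7, Δ1=-5/3, Δ2=7/3, Δ3=-4
row 1: diag=8, rhs=-52; c'=3/8, d'=-13/2
row 2: denom=12−3·3/8=87/8; d'=(24−3·-13/2)/(87/8)=4
row 3: denom=8−3·8/29=208/29; d'=(-38−3·4)/(208/29)=-725/104
back: M3=-725/104
back: M2=4−8/29·-725/104=77/13
back: M1=-13/2−3/8·77/13=-907/104
M: M0=0, M1=-907/104, M2=77/13, M3=-725/104, M4=0
seg 0: a=-4, c=M0/2=0, d=(M1−M0)/(6·1)=-907/624, b=Δ0−h0·(2M0+M1)/6=5275/624
seg 1: a=3, c=M1/2=-907/208, d=(M2−M1)/(6·3)=1523/1872, b=Δ1−h1·(2M1+M2)/6=1277/312
seg 2: a=-2, c=M2/2=77/26, d=(M3−M2)/(6·3)=-149/208, b=Δ2−h2·(2M2+M3)/6=-5/48
seg 3: a=5, c=M3/2=-725/208, d=(M4−M3)/(6·1)=725/624, b=Δ3−h3·(2M3+M4)/6=-523/312
t_q=5/2 → seg 1, τ=3/2; S=3+1277/312·τ+-907/208·τ²+1523/1872·τ³=3451/1664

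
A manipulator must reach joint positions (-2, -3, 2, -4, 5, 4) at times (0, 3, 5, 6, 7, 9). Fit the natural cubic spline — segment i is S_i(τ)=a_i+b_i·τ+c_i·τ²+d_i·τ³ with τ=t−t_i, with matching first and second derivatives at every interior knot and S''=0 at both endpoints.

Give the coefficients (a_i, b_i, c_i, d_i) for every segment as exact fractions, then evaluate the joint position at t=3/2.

  seg 0: a=-2 b=-2476/921 c=0 d=241/921
  seg 1: a=-3 b=4031/921 c=723/307 d=-12133/7368
  seg 2: a=2 b=-10985/1842 c=-9241/1228 d=27589/3684
  seg 3: a=-4 b=5351/3684 c=4587/307 d=-27239/3684
  seg 4: a=5 b=16861/1842 c=-8891/1228 d=8891/7368
S(3/2) = -12647/2456

Δ: Δ0=-1/3, Δ1=5/2, Δ2=-6, Δ3=9, Δ4=-1/2
row 1: diag=10, rhs=17; c'=1/5, d'=17/10
row 2: denom=6−2·1/5=28/5; d'=(-51−2·17/10)/(28/5)=-68/7
row 3: denom=4−1·5/28=107/28; d'=(90−1·-68/7)/(107/28)=2792/107
row 4: denom=6−1·28/107=614/107; d'=(-57−1·2792/107)/(614/107)=-8891/614
back: M4=-8891/614
back: M3=2792/107−28/107·-8891/614=9174/307
back: M2=-68/7−5/28·9174/307=-9241/614
back: M1=17/10−1/5·-9241/614=1446/307
M: M0=0, M1=1446/307, M2=-9241/614, M3=9174/307, M4=-8891/614, M5=0
seg 0: a=-2, c=M0/2=0, d=(M1−M0)/(6·3)=241/921, b=Δ0−h0·(2M0+M1)/6=-2476/921
seg 1: a=-3, c=M1/2=723/307, d=(M2−M1)/(6·2)=-12133/7368, b=Δ1−h1·(2M1+M2)/6=4031/921
seg 2: a=2, c=M2/2=-9241/1228, d=(M3−M2)/(6·1)=27589/3684, b=Δ2−h2·(2M2+M3)/6=-10985/1842
seg 3: a=-4, c=M3/2=4587/307, d=(M4−M3)/(6·1)=-27239/3684, b=Δ3−h3·(2M3+M4)/6=5351/3684
seg 4: a=5, c=M4/2=-8891/1228, d=(M5−M4)/(6·2)=8891/7368, b=Δ4−h4·(2M4+M5)/6=16861/1842
t_q=3/2 → seg 0, τ=3/2; S=-2+-2476/921·τ+0·τ²+241/921·τ³=-12647/2456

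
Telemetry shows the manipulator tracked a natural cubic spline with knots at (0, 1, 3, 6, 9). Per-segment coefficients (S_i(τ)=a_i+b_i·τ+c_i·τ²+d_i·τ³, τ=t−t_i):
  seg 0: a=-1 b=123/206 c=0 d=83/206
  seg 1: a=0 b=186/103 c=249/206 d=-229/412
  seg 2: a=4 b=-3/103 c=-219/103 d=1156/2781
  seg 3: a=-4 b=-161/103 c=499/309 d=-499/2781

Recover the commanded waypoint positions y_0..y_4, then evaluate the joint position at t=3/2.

y_0=-1 y_1=0 y_2=4 y_3=-4 y_4=1
S(3/2) = 3743/3296

y_0 = S_0(0) = a_0 = -1
y_1 = S_1(0) = a_1 = 0
y_2 = S_2(0) = a_2 = 4
y_3 = S_3(0) = a_3 = -4
y_4 = S_3(3) = 1
t_q=3/2 is in segment 1 (τ=1/2); S_1(τ)=3743/3296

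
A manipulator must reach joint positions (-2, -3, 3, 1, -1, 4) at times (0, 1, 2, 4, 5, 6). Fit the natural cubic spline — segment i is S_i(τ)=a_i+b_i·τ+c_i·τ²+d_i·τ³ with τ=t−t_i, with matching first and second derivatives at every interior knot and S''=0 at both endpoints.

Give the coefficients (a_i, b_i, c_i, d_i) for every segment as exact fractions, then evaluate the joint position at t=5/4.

  seg 0: a=-2 b=-486/155 c=0 d=331/155
  seg 1: a=-3 b=507/155 c=993/155 d=-114/31
  seg 2: a=3 b=783/155 c=-717/155 d=4/5
  seg 3: a=1 b=-597/155 c=27/155 d=52/31
  seg 4: a=-1 b=237/155 c=807/155 d=-269/155
S(5/4) = -9123/4960

Δ: Δ0=-1, Δ1=6, Δ2=-1, Δ3=-2, Δ4=5
row 1: diag=4, rhs=42; c'=1/4, d'=21/2
row 2: denom=6−1·1/4=23/4; d'=(-42−1·21/2)/(23/4)=-210/23
row 3: denom=6−2·8/23=122/23; d'=(-6−2·-210/23)/(122/23)=141/61
row 4: denom=4−1·23/122=465/122; d'=(42−1·141/61)/(465/122)=1614/155
back: M4=1614/155
back: M3=141/61−23/122·1614/155=54/155
back: M2=-210/23−8/23·54/155=-1434/155
back: M1=21/2−1/4·-1434/155=1986/155
M: M0=0, M1=1986/155, M2=-1434/155, M3=54/155, M4=1614/155, M5=0
seg 0: a=-2, c=M0/2=0, d=(M1−M0)/(6·1)=331/155, b=Δ0−h0·(2M0+M1)/6=-486/155
seg 1: a=-3, c=M1/2=993/155, d=(M2−M1)/(6·1)=-114/31, b=Δ1−h1·(2M1+M2)/6=507/155
seg 2: a=3, c=M2/2=-717/155, d=(M3−M2)/(6·2)=4/5, b=Δ2−h2·(2M2+M3)/6=783/155
seg 3: a=1, c=M3/2=27/155, d=(M4−M3)/(6·1)=52/31, b=Δ3−h3·(2M3+M4)/6=-597/155
seg 4: a=-1, c=M4/2=807/155, d=(M5−M4)/(6·1)=-269/155, b=Δ4−h4·(2M4+M5)/6=237/155
t_q=5/4 → seg 1, τ=1/4; S=-3+507/155·τ+993/155·τ²+-114/31·τ³=-9123/4960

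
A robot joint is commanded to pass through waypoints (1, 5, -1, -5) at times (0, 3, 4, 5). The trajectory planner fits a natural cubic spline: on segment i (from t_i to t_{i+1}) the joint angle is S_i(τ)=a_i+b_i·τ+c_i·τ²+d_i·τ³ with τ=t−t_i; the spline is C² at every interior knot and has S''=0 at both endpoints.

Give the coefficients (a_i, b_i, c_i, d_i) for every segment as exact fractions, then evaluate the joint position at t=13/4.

Δ: Δ0=4/3, Δ1=-6, Δ2=-4
row 1: diag=8, rhs=-44; c'=1/8, d'=-11/2
row 2: denom=4−1·1/8=31/8; d'=(12−1·-11/2)/(31/8)=140/31
back: M2=140/31
back: M1=-11/2−1/8·140/31=-188/31
M: M0=0, M1=-188/31, M2=140/31, M3=0
seg 0: a=1, c=M0/2=0, d=(M1−M0)/(6·3)=-94/279, b=Δ0−h0·(2M0+M1)/6=406/93
seg 1: a=5, c=M1/2=-94/31, d=(M2−M1)/(6·1)=164/93, b=Δ1−h1·(2M1+M2)/6=-440/93
seg 2: a=-1, c=M2/2=70/31, d=(M3−M2)/(6·1)=-70/93, b=Δ2−h2·(2M2+M3)/6=-512/93
t_q=13/4 → seg 1, τ=1/4; S=5+-440/93·τ+-94/31·τ²+164/93·τ³=1813/496

  seg 0: a=1 b=406/93 c=0 d=-94/279
  seg 1: a=5 b=-440/93 c=-94/31 d=164/93
  seg 2: a=-1 b=-512/93 c=70/31 d=-70/93
S(13/4) = 1813/496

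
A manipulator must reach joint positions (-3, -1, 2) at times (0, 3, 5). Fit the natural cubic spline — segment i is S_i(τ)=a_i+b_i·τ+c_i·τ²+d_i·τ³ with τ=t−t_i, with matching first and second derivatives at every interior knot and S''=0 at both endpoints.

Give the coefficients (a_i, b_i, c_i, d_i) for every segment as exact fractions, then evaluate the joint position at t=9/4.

Δ: Δ0=2/3, Δ1=3/2
row 1: diag=10, rhs=5; c'=1/5, d'=1/2
back: M1=1/2
M: M0=0, M1=1/2, M2=0
seg 0: a=-3, c=M0/2=0, d=(M1−M0)/(6·3)=1/36, b=Δ0−h0·(2M0+M1)/6=5/12
seg 1: a=-1, c=M1/2=1/4, d=(M2−M1)/(6·2)=-1/24, b=Δ1−h1·(2M1+M2)/6=7/6
t_q=9/4 → seg 0, τ=9/4; S=-3+5/12·τ+0·τ²+1/36·τ³=-447/256

  seg 0: a=-3 b=5/12 c=0 d=1/36
  seg 1: a=-1 b=7/6 c=1/4 d=-1/24
S(9/4) = -447/256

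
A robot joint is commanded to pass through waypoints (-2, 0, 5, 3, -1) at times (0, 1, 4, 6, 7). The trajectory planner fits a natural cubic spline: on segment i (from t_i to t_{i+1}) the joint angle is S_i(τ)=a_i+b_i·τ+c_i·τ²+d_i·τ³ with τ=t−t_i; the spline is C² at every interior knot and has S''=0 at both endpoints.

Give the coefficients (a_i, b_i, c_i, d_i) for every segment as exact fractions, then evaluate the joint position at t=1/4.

  seg 0: a=-2 b=1165/591 c=0 d=17/591
  seg 1: a=0 b=1216/591 c=17/197 d=-128/1773
  seg 2: a=5 b=370/591 c=-111/197 d=-295/2364
  seg 3: a=3 b=-1847/591 c=-517/394 d=517/1182
S(1/4) = -18997/12608

Δ: Δ0=2, Δ1=5/3, Δ2=-1, Δ3=-4
row 1: diag=8, rhs=-2; c'=3/8, d'=-1/4
row 2: denom=10−3·3/8=71/8; d'=(-16−3·-1/4)/(71/8)=-122/71
row 3: denom=6−2·16/71=394/71; d'=(-18−2·-122/71)/(394/71)=-517/197
back: M3=-517/197
back: M2=-122/71−16/71·-517/197=-222/197
back: M1=-1/4−3/8·-222/197=34/197
M: M0=0, M1=34/197, M2=-222/197, M3=-517/197, M4=0
seg 0: a=-2, c=M0/2=0, d=(M1−M0)/(6·1)=17/591, b=Δ0−h0·(2M0+M1)/6=1165/591
seg 1: a=0, c=M1/2=17/197, d=(M2−M1)/(6·3)=-128/1773, b=Δ1−h1·(2M1+M2)/6=1216/591
seg 2: a=5, c=M2/2=-111/197, d=(M3−M2)/(6·2)=-295/2364, b=Δ2−h2·(2M2+M3)/6=370/591
seg 3: a=3, c=M3/2=-517/394, d=(M4−M3)/(6·1)=517/1182, b=Δ3−h3·(2M3+M4)/6=-1847/591
t_q=1/4 → seg 0, τ=1/4; S=-2+1165/591·τ+0·τ²+17/591·τ³=-18997/12608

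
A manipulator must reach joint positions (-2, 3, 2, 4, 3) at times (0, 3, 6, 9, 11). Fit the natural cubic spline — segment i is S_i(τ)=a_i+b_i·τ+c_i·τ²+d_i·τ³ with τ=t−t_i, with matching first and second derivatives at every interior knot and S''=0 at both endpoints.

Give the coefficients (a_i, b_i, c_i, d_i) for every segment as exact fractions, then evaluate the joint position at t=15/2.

  seg 0: a=-2 b=635/276 c=0 d=-175/2484
  seg 1: a=3 b=55/138 c=-175/276 d=323/2484
  seg 2: a=2 b=29/276 c=37/69 d=-289/2484
  seg 3: a=4 b=25/138 c=-47/92 d=47/552
S(15/2) = 2187/736

Δ: Δ0=5/3, Δ1=-1/3, Δ2=2/3, Δ3=-1/2
row 1: diag=12, rhs=-12; c'=1/4, d'=-1
row 2: denom=12−3·1/4=45/4; d'=(6−3·-1)/(45/4)=4/5
row 3: denom=10−3·4/15=46/5; d'=(-7−3·4/5)/(46/5)=-47/46
back: M3=-47/46
back: M2=4/5−4/15·-47/46=74/69
back: M1=-1−1/4·74/69=-175/138
M: M0=0, M1=-175/138, M2=74/69, M3=-47/46, M4=0
seg 0: a=-2, c=M0/2=0, d=(M1−M0)/(6·3)=-175/2484, b=Δ0−h0·(2M0+M1)/6=635/276
seg 1: a=3, c=M1/2=-175/276, d=(M2−M1)/(6·3)=323/2484, b=Δ1−h1·(2M1+M2)/6=55/138
seg 2: a=2, c=M2/2=37/69, d=(M3−M2)/(6·3)=-289/2484, b=Δ2−h2·(2M2+M3)/6=29/276
seg 3: a=4, c=M3/2=-47/92, d=(M4−M3)/(6·2)=47/552, b=Δ3−h3·(2M3+M4)/6=25/138
t_q=15/2 → seg 2, τ=3/2; S=2+29/276·τ+37/69·τ²+-289/2484·τ³=2187/736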